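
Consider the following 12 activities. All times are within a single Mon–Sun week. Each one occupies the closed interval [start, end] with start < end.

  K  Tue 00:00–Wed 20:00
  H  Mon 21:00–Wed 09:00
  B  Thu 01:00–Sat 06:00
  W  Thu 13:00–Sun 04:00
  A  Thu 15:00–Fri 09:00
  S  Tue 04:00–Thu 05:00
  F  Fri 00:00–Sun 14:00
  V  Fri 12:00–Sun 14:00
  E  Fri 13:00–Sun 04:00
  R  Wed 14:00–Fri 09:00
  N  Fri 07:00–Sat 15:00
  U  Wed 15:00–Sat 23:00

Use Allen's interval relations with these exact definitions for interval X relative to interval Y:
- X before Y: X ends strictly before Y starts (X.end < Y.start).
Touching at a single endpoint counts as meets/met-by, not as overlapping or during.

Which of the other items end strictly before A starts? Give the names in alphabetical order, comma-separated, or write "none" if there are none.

Target A = [Thu 15:00, Fri 09:00].
B [Thu 01:00, Sat 06:00] → contains → no.
E [Fri 13:00, Sun 04:00] → after → no.
F [Fri 00:00, Sun 14:00] → overlapped-by → no.
H [Mon 21:00, Wed 09:00] → before → yes.
K [Tue 00:00, Wed 20:00] → before → yes.
N [Fri 07:00, Sat 15:00] → overlapped-by → no.
R [Wed 14:00, Fri 09:00] → finished-by → no.
S [Tue 04:00, Thu 05:00] → before → yes.
U [Wed 15:00, Sat 23:00] → contains → no.
V [Fri 12:00, Sun 14:00] → after → no.
W [Thu 13:00, Sun 04:00] → contains → no.
Result: H, K, S.

H, K, S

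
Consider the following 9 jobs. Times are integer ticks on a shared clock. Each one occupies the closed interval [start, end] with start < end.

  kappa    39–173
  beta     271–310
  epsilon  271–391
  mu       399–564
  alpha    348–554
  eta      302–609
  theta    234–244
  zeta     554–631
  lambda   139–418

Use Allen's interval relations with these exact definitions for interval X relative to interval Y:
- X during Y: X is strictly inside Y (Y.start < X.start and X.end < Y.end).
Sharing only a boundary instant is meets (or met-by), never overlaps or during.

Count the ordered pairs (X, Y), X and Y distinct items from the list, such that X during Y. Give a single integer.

5

Checking all 72 ordered pairs for relation 'during'; matching pairs in alphabetical order:
(alpha, eta): alpha during eta ✓
(beta, lambda): beta during lambda ✓
(epsilon, lambda): epsilon during lambda ✓
(mu, eta): mu during eta ✓
(theta, lambda): theta during lambda ✓
Count: 5.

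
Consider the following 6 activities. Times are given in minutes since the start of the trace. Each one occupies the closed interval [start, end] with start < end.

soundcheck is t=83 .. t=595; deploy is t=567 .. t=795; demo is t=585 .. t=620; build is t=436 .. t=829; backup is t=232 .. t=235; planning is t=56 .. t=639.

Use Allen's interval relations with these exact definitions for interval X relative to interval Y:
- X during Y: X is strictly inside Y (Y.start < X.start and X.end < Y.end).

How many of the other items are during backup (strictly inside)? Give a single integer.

0

Target backup = [t=232, t=235].
build [t=436, t=829] → after → no.
demo [t=585, t=620] → after → no.
deploy [t=567, t=795] → after → no.
planning [t=56, t=639] → contains → no.
soundcheck [t=83, t=595] → contains → no.
Total: 0.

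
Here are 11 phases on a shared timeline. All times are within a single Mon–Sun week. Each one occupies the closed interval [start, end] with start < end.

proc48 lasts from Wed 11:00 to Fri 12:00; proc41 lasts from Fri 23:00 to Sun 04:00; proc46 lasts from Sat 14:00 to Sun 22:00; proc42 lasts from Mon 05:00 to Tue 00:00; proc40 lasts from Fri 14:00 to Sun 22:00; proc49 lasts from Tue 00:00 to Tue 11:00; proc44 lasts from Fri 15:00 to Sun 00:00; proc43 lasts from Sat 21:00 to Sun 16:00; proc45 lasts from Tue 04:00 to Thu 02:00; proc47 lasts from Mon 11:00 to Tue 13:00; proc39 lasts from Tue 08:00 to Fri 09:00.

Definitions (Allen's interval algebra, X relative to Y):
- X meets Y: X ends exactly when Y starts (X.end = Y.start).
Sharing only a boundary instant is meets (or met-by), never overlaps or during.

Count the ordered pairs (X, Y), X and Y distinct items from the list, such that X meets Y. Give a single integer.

1

Checking all 110 ordered pairs for relation 'meets'; matching pairs in alphabetical order:
(proc42, proc49): proc42 meets proc49 ✓
Count: 1.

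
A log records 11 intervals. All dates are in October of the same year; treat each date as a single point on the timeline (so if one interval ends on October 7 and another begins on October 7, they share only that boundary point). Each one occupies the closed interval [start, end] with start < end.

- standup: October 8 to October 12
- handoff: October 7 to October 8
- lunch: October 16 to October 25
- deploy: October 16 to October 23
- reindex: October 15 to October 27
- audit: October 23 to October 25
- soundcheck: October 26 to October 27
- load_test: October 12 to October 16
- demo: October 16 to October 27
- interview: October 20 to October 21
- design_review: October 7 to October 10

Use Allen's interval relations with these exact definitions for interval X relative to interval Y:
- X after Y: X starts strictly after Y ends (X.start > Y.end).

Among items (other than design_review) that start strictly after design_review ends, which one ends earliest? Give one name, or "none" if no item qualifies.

Target design_review = [October 7, October 10].
audit [October 23, October 25] → after → candidate.
demo [October 16, October 27] → after → candidate.
deploy [October 16, October 23] → after → candidate.
handoff [October 7, October 8] → starts → excluded.
interview [October 20, October 21] → after → candidate.
load_test [October 12, October 16] → after → candidate.
lunch [October 16, October 25] → after → candidate.
reindex [October 15, October 27] → after → candidate.
soundcheck [October 26, October 27] → after → candidate.
standup [October 8, October 12] → overlapped-by → excluded.
Among candidates, earliest end is October 16 → load_test.

load_test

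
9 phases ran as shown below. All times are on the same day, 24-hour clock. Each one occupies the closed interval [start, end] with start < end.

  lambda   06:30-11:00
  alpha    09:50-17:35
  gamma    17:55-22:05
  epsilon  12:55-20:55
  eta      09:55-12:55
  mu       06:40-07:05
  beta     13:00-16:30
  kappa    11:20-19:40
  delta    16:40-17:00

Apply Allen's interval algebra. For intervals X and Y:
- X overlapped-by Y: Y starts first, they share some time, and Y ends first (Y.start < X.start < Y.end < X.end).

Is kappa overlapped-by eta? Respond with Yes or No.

kappa = [11:20, 19:40], eta = [09:55, 12:55].
Actual relation of kappa to eta: overlapped-by.
Asked whether 'overlapped-by' holds → Yes.

Yes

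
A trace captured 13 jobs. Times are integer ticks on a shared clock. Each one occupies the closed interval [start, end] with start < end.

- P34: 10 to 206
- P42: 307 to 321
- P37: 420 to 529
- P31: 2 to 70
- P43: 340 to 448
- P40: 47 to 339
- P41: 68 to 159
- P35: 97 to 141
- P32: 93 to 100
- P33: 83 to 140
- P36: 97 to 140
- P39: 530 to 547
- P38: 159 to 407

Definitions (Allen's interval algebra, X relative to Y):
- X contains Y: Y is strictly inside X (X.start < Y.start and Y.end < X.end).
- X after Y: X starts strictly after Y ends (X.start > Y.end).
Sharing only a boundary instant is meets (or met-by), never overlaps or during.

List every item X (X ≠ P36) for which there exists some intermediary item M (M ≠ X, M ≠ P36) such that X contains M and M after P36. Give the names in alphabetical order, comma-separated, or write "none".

Target P36 = [97, 140].
Intermediaries M with M after P36: P37, P38, P39, P42, P43.
Via P37 — items with X contains P37: none.
Via P38 — items with X contains P38: none.
Via P39 — items with X contains P39: none.
Via P42 — items with X contains P42: P38, P40.
Via P43 — items with X contains P43: none.
Union: P38, P40.

P38, P40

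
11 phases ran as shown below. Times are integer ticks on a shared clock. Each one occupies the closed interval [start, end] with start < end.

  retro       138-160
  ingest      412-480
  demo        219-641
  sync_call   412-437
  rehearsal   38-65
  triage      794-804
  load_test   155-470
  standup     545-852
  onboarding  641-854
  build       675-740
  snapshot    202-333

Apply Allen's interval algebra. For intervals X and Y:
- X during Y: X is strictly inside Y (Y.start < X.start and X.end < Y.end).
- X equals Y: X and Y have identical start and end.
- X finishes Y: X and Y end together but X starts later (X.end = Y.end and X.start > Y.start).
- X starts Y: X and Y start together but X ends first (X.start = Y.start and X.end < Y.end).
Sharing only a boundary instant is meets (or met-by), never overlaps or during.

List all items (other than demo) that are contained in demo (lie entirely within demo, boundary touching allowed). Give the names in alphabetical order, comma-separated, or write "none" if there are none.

Target demo = [219, 641].
build [675, 740] → after → no.
ingest [412, 480] → during → yes.
load_test [155, 470] → overlaps → no.
onboarding [641, 854] → met-by → no.
rehearsal [38, 65] → before → no.
retro [138, 160] → before → no.
snapshot [202, 333] → overlaps → no.
standup [545, 852] → overlapped-by → no.
sync_call [412, 437] → during → yes.
triage [794, 804] → after → no.
Result: ingest, sync_call.

ingest, sync_call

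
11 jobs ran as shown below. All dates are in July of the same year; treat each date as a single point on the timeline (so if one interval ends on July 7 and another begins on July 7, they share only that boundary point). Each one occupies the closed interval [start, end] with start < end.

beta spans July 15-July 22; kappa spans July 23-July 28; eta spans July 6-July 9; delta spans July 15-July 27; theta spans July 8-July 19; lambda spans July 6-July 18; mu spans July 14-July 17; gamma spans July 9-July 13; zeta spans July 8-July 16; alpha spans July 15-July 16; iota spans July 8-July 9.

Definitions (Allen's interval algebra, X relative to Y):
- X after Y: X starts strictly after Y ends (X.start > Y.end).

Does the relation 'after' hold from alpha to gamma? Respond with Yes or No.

alpha = [July 15, July 16], gamma = [July 9, July 13].
Actual relation of alpha to gamma: after.
Asked whether 'after' holds → Yes.

Yes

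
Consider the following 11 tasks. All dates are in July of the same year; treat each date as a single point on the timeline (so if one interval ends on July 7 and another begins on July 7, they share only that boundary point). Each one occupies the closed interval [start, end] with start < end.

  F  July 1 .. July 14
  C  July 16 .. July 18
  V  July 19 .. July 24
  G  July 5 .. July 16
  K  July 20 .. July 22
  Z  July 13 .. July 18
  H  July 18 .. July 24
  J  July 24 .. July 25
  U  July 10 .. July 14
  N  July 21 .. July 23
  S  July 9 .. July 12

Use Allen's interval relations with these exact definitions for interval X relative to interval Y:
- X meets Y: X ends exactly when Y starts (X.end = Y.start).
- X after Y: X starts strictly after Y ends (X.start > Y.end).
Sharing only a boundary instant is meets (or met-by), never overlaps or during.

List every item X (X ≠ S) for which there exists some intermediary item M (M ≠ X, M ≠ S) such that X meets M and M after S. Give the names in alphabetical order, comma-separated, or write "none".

C, G, H, V, Z

Target S = [July 9, July 12].
Intermediaries M with M after S: C, H, J, K, N, V, Z.
Via C — items with X meets C: G.
Via H — items with X meets H: C, Z.
Via J — items with X meets J: H, V.
Via K — items with X meets K: none.
Via N — items with X meets N: none.
Via V — items with X meets V: none.
Via Z — items with X meets Z: none.
Union: C, G, H, V, Z.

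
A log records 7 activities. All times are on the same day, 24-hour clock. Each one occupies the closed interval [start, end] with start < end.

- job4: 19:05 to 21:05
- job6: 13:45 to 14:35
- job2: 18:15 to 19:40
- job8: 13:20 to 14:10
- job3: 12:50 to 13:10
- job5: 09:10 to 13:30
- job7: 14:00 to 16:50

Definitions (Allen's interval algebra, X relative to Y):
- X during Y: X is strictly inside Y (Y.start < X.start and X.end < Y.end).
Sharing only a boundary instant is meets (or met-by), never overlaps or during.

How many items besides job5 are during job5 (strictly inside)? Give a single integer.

Target job5 = [09:10, 13:30].
job2 [18:15, 19:40] → after → no.
job3 [12:50, 13:10] → during → counts.
job4 [19:05, 21:05] → after → no.
job6 [13:45, 14:35] → after → no.
job7 [14:00, 16:50] → after → no.
job8 [13:20, 14:10] → overlapped-by → no.
Total: 1.

1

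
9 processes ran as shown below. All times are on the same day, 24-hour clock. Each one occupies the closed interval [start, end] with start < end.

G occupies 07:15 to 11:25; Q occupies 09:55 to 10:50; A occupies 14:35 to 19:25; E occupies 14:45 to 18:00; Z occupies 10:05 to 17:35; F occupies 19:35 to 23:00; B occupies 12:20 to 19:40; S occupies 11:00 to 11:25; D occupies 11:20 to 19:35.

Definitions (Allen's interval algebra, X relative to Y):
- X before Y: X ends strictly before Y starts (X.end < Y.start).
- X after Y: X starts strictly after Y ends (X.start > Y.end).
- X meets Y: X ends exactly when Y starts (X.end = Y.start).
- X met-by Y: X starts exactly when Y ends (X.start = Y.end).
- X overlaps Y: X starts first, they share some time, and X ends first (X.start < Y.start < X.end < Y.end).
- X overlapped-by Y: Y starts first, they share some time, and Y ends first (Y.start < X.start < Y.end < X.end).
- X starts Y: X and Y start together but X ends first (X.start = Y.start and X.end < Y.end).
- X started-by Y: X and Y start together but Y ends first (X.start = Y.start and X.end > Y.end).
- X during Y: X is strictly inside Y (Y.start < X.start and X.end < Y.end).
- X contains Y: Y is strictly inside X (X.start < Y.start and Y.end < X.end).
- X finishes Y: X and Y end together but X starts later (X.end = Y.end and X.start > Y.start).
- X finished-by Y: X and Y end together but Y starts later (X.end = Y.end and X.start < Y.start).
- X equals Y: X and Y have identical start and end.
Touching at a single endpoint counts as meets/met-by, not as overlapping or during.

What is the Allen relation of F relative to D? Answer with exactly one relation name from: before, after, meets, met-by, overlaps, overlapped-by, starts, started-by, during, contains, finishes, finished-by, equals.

F = [19:35, 23:00]; D = [11:20, 19:35].
Compare endpoints: F.start > D.start, F.start = D.end, F.end > D.start, F.end > D.end.
That pattern is 'met-by'.

met-by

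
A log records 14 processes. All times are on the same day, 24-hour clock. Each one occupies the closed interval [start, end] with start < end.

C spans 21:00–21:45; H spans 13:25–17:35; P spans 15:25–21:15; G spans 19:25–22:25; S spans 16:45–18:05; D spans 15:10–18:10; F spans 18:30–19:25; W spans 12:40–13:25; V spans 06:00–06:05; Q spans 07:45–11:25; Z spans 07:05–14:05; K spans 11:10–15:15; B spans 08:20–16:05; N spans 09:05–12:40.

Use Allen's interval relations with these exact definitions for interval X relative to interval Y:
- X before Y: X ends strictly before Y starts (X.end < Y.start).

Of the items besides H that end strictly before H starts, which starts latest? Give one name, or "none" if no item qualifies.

Target H = [13:25, 17:35].
B [08:20, 16:05] → overlaps → excluded.
C [21:00, 21:45] → after → excluded.
D [15:10, 18:10] → overlapped-by → excluded.
F [18:30, 19:25] → after → excluded.
G [19:25, 22:25] → after → excluded.
K [11:10, 15:15] → overlaps → excluded.
N [09:05, 12:40] → before → candidate.
P [15:25, 21:15] → overlapped-by → excluded.
Q [07:45, 11:25] → before → candidate.
S [16:45, 18:05] → overlapped-by → excluded.
V [06:00, 06:05] → before → candidate.
W [12:40, 13:25] → meets → excluded.
Z [07:05, 14:05] → overlaps → excluded.
Among candidates, latest start is 09:05 → N.

N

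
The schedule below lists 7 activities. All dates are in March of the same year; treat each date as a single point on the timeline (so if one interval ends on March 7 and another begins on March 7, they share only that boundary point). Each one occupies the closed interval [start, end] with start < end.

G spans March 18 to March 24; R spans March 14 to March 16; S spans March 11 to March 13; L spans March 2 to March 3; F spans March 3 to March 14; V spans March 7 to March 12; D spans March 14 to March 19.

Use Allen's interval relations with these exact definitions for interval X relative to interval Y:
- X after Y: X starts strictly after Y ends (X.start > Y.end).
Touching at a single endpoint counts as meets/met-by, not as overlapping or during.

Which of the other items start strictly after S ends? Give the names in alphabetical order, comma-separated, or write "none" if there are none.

D, G, R

Target S = [March 11, March 13].
D [March 14, March 19] → after → yes.
F [March 3, March 14] → contains → no.
G [March 18, March 24] → after → yes.
L [March 2, March 3] → before → no.
R [March 14, March 16] → after → yes.
V [March 7, March 12] → overlaps → no.
Result: D, G, R.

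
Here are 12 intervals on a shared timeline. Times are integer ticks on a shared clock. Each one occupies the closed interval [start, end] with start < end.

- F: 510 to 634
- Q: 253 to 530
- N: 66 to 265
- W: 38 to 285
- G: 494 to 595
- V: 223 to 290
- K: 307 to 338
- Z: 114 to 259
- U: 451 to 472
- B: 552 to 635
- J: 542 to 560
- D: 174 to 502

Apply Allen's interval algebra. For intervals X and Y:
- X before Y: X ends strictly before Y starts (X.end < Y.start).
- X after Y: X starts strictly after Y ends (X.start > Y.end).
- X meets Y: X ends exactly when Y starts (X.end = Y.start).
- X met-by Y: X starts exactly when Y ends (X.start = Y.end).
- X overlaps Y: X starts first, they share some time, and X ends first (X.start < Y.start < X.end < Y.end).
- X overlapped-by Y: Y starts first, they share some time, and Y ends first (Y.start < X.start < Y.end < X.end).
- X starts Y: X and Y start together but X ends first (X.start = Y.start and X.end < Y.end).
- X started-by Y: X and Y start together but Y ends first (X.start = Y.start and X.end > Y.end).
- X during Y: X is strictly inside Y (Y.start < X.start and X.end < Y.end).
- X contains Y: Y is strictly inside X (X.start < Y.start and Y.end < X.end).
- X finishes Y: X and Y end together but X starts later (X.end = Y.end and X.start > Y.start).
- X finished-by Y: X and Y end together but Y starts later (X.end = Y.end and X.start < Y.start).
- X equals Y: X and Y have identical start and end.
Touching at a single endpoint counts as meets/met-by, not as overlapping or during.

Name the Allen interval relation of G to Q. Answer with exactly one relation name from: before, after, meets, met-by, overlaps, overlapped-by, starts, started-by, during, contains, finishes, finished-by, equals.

overlapped-by

G = [494, 595]; Q = [253, 530].
Compare endpoints: G.start > Q.start, G.start < Q.end, G.end > Q.start, G.end > Q.end.
That pattern is 'overlapped-by'.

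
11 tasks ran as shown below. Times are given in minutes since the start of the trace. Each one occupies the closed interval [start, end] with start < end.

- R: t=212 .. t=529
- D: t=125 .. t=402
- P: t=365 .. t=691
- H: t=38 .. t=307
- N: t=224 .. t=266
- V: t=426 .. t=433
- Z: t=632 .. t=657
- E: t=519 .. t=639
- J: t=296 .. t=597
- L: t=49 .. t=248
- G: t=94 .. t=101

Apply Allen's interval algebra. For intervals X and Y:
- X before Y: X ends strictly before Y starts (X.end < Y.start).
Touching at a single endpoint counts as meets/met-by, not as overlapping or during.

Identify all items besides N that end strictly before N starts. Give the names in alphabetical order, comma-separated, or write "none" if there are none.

Target N = [t=224, t=266].
D [t=125, t=402] → contains → no.
E [t=519, t=639] → after → no.
G [t=94, t=101] → before → yes.
H [t=38, t=307] → contains → no.
J [t=296, t=597] → after → no.
L [t=49, t=248] → overlaps → no.
P [t=365, t=691] → after → no.
R [t=212, t=529] → contains → no.
V [t=426, t=433] → after → no.
Z [t=632, t=657] → after → no.
Result: G.

G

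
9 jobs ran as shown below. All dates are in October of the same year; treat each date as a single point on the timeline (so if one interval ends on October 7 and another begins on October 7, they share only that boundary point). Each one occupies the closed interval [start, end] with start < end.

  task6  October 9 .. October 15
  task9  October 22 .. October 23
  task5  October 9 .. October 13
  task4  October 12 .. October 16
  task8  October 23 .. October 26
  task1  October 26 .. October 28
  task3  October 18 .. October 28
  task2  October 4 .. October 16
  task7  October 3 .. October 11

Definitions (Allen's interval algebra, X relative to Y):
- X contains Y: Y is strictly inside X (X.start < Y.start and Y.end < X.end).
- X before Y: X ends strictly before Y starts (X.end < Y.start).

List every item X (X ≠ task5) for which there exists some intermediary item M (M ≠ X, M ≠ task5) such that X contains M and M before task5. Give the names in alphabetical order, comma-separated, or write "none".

none

Target task5 = [October 9, October 13].
Intermediaries M with M before task5: none.
Union: none.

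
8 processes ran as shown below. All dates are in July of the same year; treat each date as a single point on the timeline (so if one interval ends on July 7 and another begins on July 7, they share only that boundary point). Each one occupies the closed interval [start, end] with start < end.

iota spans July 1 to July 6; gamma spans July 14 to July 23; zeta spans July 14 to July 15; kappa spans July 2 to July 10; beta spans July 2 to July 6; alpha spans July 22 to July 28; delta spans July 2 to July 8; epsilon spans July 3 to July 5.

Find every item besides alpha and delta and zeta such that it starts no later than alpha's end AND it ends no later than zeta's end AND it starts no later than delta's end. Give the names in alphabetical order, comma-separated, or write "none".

beta, epsilon, iota, kappa

Conditions: its start is no later than alpha's end (X.start <= July 28) AND its end is no later than zeta's end (X.end <= July 15) AND its start is no later than delta's end (X.start <= July 8).
beta: start July 2 <= July 28? ✓; end July 6 <= July 15? ✓; start July 2 <= July 8? ✓ → yes.
epsilon: start July 3 <= July 28? ✓; end July 5 <= July 15? ✓; start July 3 <= July 8? ✓ → yes.
gamma: start July 14 <= July 28? ✓; end July 23 <= July 15? ✗; start July 14 <= July 8? ✗ → no.
iota: start July 1 <= July 28? ✓; end July 6 <= July 15? ✓; start July 1 <= July 8? ✓ → yes.
kappa: start July 2 <= July 28? ✓; end July 10 <= July 15? ✓; start July 2 <= July 8? ✓ → yes.
Result: beta, epsilon, iota, kappa.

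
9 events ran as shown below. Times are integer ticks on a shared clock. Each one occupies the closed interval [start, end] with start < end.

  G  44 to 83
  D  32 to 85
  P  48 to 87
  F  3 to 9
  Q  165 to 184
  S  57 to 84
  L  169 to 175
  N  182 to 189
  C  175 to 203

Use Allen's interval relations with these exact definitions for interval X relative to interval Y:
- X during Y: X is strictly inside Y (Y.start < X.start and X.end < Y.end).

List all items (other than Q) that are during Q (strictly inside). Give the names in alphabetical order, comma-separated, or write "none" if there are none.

Target Q = [165, 184].
C [175, 203] → overlapped-by → no.
D [32, 85] → before → no.
F [3, 9] → before → no.
G [44, 83] → before → no.
L [169, 175] → during → yes.
N [182, 189] → overlapped-by → no.
P [48, 87] → before → no.
S [57, 84] → before → no.
Result: L.

L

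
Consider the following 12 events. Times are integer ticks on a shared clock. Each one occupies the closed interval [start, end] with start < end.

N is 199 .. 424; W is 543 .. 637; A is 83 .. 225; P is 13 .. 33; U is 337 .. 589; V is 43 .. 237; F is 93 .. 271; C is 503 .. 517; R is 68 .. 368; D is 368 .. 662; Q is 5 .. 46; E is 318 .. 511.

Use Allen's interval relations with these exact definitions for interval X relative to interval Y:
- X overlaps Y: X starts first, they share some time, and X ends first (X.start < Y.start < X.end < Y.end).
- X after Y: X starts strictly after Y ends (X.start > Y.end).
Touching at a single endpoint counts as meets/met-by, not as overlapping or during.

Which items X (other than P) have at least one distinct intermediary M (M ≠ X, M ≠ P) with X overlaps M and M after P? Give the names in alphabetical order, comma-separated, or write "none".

A, E, F, N, Q, R, U, V

Target P = [13, 33].
Intermediaries M with M after P: A, C, D, E, F, N, R, U, V, W.
Via A — items with X overlaps A: none.
Via C — items with X overlaps C: E.
Via D — items with X overlaps D: E, N, U.
Via E — items with X overlaps E: N, R.
Via F — items with X overlaps F: A, V.
Via N — items with X overlaps N: A, F, R, V.
Via R — items with X overlaps R: V.
Via U — items with X overlaps U: E, N, R.
Via V — items with X overlaps V: Q.
Via W — items with X overlaps W: U.
Union: A, E, F, N, Q, R, U, V.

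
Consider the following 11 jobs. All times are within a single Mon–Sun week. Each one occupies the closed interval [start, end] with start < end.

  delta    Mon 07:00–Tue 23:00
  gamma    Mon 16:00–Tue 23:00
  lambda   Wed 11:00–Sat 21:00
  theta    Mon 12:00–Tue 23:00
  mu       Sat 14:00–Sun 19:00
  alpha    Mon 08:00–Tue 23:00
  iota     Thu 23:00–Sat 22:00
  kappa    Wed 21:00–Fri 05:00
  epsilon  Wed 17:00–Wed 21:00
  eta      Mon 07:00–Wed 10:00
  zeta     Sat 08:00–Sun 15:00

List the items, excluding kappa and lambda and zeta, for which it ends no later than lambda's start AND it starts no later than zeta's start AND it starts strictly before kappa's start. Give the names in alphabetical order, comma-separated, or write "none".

Conditions: its end is no later than lambda's start (X.end <= Wed 11:00) AND its start is no later than zeta's start (X.start <= Sat 08:00) AND its start is strictly before kappa's start (X.start < Wed 21:00).
alpha: end Tue 23:00 <= Wed 11:00? ✓; start Mon 08:00 <= Sat 08:00? ✓; start Mon 08:00 < Wed 21:00? ✓ → yes.
delta: end Tue 23:00 <= Wed 11:00? ✓; start Mon 07:00 <= Sat 08:00? ✓; start Mon 07:00 < Wed 21:00? ✓ → yes.
epsilon: end Wed 21:00 <= Wed 11:00? ✗; start Wed 17:00 <= Sat 08:00? ✓; start Wed 17:00 < Wed 21:00? ✓ → no.
eta: end Wed 10:00 <= Wed 11:00? ✓; start Mon 07:00 <= Sat 08:00? ✓; start Mon 07:00 < Wed 21:00? ✓ → yes.
gamma: end Tue 23:00 <= Wed 11:00? ✓; start Mon 16:00 <= Sat 08:00? ✓; start Mon 16:00 < Wed 21:00? ✓ → yes.
iota: end Sat 22:00 <= Wed 11:00? ✗; start Thu 23:00 <= Sat 08:00? ✓; start Thu 23:00 < Wed 21:00? ✗ → no.
mu: end Sun 19:00 <= Wed 11:00? ✗; start Sat 14:00 <= Sat 08:00? ✗; start Sat 14:00 < Wed 21:00? ✗ → no.
theta: end Tue 23:00 <= Wed 11:00? ✓; start Mon 12:00 <= Sat 08:00? ✓; start Mon 12:00 < Wed 21:00? ✓ → yes.
Result: alpha, delta, eta, gamma, theta.

alpha, delta, eta, gamma, theta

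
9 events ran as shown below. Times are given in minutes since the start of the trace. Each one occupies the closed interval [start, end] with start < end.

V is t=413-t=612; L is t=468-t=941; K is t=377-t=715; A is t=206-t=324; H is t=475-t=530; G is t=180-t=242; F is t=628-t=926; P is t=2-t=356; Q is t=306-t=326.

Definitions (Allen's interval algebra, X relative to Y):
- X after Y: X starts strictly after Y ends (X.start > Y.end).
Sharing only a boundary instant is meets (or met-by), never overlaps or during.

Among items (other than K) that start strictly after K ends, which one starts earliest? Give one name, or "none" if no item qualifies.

none

Target K = [t=377, t=715].
A [t=206, t=324] → before → excluded.
F [t=628, t=926] → overlapped-by → excluded.
G [t=180, t=242] → before → excluded.
H [t=475, t=530] → during → excluded.
L [t=468, t=941] → overlapped-by → excluded.
P [t=2, t=356] → before → excluded.
Q [t=306, t=326] → before → excluded.
V [t=413, t=612] → during → excluded.
No candidates → none.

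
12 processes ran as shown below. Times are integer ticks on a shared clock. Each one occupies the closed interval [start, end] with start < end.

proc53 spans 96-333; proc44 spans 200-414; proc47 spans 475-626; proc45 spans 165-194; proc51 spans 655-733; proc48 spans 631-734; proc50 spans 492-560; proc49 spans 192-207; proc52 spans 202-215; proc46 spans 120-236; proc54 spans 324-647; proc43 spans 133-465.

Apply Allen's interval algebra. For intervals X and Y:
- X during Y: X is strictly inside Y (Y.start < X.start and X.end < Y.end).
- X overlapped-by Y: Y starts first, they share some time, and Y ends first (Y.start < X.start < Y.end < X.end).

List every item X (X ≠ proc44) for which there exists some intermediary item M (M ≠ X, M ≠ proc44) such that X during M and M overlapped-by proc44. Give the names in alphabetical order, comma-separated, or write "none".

proc47, proc50

Target proc44 = [200, 414].
Intermediaries M with M overlapped-by proc44: proc54.
Via proc54 — items with X during proc54: proc47, proc50.
Union: proc47, proc50.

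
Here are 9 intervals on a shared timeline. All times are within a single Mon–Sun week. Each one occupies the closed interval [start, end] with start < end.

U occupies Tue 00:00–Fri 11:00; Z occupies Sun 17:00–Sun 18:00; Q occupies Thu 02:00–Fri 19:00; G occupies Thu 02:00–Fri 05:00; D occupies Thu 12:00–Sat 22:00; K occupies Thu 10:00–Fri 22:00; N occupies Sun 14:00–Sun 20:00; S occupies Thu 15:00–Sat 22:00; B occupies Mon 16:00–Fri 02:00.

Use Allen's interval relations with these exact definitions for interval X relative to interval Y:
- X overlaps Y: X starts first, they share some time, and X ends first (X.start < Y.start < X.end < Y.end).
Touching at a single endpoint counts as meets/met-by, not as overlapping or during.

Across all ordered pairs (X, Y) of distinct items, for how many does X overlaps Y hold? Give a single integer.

Checking all 72 ordered pairs for relation 'overlaps'; matching pairs in alphabetical order:
(B, D): B overlaps D ✓
(B, G): B overlaps G ✓
(B, K): B overlaps K ✓
(B, Q): B overlaps Q ✓
(B, S): B overlaps S ✓
(B, U): B overlaps U ✓
(G, D): G overlaps D ✓
(G, K): G overlaps K ✓
(G, S): G overlaps S ✓
(K, D): K overlaps D ✓
(K, S): K overlaps S ✓
(Q, D): Q overlaps D ✓
(Q, K): Q overlaps K ✓
(Q, S): Q overlaps S ✓
(U, D): U overlaps D ✓
(U, K): U overlaps K ✓
(U, Q): U overlaps Q ✓
(U, S): U overlaps S ✓
Count: 18.

18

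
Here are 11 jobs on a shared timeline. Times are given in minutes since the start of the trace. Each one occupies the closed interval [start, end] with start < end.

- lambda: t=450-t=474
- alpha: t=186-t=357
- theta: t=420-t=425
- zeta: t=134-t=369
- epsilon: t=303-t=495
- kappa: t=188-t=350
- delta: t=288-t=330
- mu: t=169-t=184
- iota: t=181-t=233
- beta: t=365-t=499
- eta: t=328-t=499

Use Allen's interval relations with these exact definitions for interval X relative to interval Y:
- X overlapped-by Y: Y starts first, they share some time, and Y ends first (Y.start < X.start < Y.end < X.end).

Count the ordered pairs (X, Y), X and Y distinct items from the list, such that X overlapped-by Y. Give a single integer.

Checking all 110 ordered pairs for relation 'overlapped-by'; matching pairs in alphabetical order:
(alpha, iota): alpha overlapped-by iota ✓
(beta, epsilon): beta overlapped-by epsilon ✓
(beta, zeta): beta overlapped-by zeta ✓
(epsilon, alpha): epsilon overlapped-by alpha ✓
(epsilon, delta): epsilon overlapped-by delta ✓
(epsilon, kappa): epsilon overlapped-by kappa ✓
(epsilon, zeta): epsilon overlapped-by zeta ✓
(eta, alpha): eta overlapped-by alpha ✓
(eta, delta): eta overlapped-by delta ✓
(eta, epsilon): eta overlapped-by epsilon ✓
(eta, kappa): eta overlapped-by kappa ✓
(eta, zeta): eta overlapped-by zeta ✓
(iota, mu): iota overlapped-by mu ✓
(kappa, iota): kappa overlapped-by iota ✓
Count: 14.

14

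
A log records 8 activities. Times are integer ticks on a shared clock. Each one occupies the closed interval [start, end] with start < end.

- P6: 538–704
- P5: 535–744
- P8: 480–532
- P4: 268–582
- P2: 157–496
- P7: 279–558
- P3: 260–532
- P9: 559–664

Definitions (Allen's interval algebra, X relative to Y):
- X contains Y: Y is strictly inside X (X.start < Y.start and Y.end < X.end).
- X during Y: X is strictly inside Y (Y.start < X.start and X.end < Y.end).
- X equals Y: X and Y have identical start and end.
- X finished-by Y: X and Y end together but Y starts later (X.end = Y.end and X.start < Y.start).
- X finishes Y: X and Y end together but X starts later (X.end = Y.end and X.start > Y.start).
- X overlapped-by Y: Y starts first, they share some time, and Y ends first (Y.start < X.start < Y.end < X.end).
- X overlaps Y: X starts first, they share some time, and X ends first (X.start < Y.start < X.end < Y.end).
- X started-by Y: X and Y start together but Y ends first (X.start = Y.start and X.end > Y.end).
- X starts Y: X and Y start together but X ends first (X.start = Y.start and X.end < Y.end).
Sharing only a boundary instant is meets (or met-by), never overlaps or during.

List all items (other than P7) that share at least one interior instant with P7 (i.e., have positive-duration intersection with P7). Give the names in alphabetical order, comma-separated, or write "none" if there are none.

P2, P3, P4, P5, P6, P8

Target P7 = [279, 558].
P2 [157, 496] → overlaps → yes.
P3 [260, 532] → overlaps → yes.
P4 [268, 582] → contains → yes.
P5 [535, 744] → overlapped-by → yes.
P6 [538, 704] → overlapped-by → yes.
P8 [480, 532] → during → yes.
P9 [559, 664] → after → no.
Result: P2, P3, P4, P5, P6, P8.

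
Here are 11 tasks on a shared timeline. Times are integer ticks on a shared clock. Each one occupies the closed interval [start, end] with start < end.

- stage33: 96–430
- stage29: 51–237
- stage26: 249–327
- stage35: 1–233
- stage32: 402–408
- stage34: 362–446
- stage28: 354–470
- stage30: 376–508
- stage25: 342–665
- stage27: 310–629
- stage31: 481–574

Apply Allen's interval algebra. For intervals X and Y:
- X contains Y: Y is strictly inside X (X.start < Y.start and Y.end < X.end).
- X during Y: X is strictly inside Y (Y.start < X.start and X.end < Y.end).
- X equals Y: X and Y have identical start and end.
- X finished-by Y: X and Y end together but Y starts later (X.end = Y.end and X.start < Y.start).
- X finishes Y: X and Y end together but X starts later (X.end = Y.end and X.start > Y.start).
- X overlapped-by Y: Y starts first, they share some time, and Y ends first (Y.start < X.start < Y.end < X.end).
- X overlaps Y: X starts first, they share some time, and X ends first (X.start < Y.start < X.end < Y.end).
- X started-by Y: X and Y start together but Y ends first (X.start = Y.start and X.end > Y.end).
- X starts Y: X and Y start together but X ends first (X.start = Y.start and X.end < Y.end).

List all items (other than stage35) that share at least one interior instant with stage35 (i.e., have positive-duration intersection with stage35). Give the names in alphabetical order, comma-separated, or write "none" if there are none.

stage29, stage33

Target stage35 = [1, 233].
stage25 [342, 665] → after → no.
stage26 [249, 327] → after → no.
stage27 [310, 629] → after → no.
stage28 [354, 470] → after → no.
stage29 [51, 237] → overlapped-by → yes.
stage30 [376, 508] → after → no.
stage31 [481, 574] → after → no.
stage32 [402, 408] → after → no.
stage33 [96, 430] → overlapped-by → yes.
stage34 [362, 446] → after → no.
Result: stage29, stage33.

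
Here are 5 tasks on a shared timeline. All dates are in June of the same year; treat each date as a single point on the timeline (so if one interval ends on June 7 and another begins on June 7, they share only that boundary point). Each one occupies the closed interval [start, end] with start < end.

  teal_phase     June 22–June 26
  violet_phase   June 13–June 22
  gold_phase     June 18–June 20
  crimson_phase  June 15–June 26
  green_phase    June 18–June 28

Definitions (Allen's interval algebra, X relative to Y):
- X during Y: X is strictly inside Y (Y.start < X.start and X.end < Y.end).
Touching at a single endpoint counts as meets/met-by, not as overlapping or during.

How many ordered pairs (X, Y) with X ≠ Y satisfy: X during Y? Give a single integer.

3

Checking all 20 ordered pairs for relation 'during'; matching pairs in alphabetical order:
(gold_phase, crimson_phase): gold_phase during crimson_phase ✓
(gold_phase, violet_phase): gold_phase during violet_phase ✓
(teal_phase, green_phase): teal_phase during green_phase ✓
Count: 3.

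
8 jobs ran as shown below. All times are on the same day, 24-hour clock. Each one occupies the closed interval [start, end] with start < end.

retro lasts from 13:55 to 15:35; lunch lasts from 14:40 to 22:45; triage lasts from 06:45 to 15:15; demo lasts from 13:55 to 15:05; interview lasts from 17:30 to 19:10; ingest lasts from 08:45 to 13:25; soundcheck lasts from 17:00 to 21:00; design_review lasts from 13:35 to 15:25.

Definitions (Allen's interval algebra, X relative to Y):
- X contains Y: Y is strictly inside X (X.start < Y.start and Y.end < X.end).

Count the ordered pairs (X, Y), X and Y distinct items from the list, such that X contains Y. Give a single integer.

6

Checking all 56 ordered pairs for relation 'contains'; matching pairs in alphabetical order:
(design_review, demo): design_review contains demo ✓
(lunch, interview): lunch contains interview ✓
(lunch, soundcheck): lunch contains soundcheck ✓
(soundcheck, interview): soundcheck contains interview ✓
(triage, demo): triage contains demo ✓
(triage, ingest): triage contains ingest ✓
Count: 6.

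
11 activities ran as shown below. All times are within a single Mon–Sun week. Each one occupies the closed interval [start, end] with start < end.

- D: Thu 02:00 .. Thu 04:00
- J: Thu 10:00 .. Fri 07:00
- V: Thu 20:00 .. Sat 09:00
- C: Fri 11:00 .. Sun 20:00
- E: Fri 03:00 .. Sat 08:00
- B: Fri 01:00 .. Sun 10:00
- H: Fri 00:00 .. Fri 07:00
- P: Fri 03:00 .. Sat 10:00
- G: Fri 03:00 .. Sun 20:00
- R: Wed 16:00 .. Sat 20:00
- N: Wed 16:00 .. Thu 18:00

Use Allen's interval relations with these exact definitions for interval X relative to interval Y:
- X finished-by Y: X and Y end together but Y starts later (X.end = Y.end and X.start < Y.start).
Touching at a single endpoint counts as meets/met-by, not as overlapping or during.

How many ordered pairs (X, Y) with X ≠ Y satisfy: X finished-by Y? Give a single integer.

Checking all 110 ordered pairs for relation 'finished-by'; matching pairs in alphabetical order:
(G, C): G finished-by C ✓
(J, H): J finished-by H ✓
Count: 2.

2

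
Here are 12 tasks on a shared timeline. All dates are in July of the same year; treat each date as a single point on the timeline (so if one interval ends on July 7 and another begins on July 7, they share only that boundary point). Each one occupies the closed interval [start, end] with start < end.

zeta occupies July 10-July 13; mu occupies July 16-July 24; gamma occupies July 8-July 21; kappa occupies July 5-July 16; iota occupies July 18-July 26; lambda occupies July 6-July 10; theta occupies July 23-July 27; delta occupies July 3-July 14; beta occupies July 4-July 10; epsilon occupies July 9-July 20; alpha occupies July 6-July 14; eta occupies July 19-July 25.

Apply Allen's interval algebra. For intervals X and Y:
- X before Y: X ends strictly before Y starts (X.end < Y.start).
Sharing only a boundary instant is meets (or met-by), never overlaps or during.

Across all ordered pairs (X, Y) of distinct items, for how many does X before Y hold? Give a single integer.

Checking all 132 ordered pairs for relation 'before'; matching pairs in alphabetical order:
(alpha, eta): alpha before eta ✓
(alpha, iota): alpha before iota ✓
(alpha, mu): alpha before mu ✓
(alpha, theta): alpha before theta ✓
(beta, eta): beta before eta ✓
(beta, iota): beta before iota ✓
(beta, mu): beta before mu ✓
(beta, theta): beta before theta ✓
(delta, eta): delta before eta ✓
(delta, iota): delta before iota ✓
(delta, mu): delta before mu ✓
(delta, theta): delta before theta ✓
(epsilon, theta): epsilon before theta ✓
(gamma, theta): gamma before theta ✓
(kappa, eta): kappa before eta ✓
(kappa, iota): kappa before iota ✓
(kappa, theta): kappa before theta ✓
(lambda, eta): lambda before eta ✓
(lambda, iota): lambda before iota ✓
(lambda, mu): lambda before mu ✓
(lambda, theta): lambda before theta ✓
(zeta, eta): zeta before eta ✓
(zeta, iota): zeta before iota ✓
(zeta, mu): zeta before mu ✓
... plus 1 further pairs not listed.
Count: 25.

25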